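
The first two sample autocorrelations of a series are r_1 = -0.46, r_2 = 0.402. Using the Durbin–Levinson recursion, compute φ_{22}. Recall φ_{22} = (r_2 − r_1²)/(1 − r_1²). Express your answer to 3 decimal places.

0.242

φ_{22} = (r_2 − r_1²) / (1 − r_1²)
r_1² = (-0.46)² = 0.2116
Numerator = 0.402 − 0.2116 = 0.1904; denominator = 1 − 0.2116 = 0.7884
φ_{22} = 0.1904 / 0.7884 = 0.242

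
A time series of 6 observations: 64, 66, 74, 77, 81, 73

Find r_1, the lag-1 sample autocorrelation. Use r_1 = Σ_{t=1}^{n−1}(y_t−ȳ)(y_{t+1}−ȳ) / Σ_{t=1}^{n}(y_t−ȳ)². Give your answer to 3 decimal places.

Mean ȳ = (64 + 66 + 74 + 77 + 81 + 73)/6 = 72.5000
Deviations from mean: -8.5000, -6.5000, 1.5000, 4.5000, 8.5000, 0.5000
Numerator Σ_{t=1}^{5}(y_t−ȳ)(y_{t+1}−ȳ) = 94.7500
Denominator Σ(y_t−ȳ)² = 209.5000
r_1 = 94.7500 / 209.5000 = 0.452

0.452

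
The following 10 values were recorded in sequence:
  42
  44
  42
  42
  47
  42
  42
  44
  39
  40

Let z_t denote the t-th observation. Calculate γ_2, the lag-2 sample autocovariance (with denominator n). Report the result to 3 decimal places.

-0.712

Mean z̄ = (42 + 44 + 42 + 42 + 47 + 42 + 42 + 44 + 39 + 40)/10 = 42.4000
Σ_{t=1}^{8}(z_t−z̄)(z_{t+2}−z̄) = -7.1200
γ_2 = -7.1200 / 10 = -0.712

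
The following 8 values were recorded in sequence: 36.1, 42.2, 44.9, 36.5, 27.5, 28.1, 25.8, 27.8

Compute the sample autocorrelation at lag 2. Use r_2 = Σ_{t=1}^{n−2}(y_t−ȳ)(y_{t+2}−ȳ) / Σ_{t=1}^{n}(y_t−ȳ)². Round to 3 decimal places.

Mean ȳ = (36.1 + 42.2 + 44.9 + 36.5 + 27.5 + 28.1 + 25.8 + 27.8)/8 = 33.6125
Deviations from mean: 2.4875, 8.5875, 11.2875, 2.8875, -6.1125, -5.5125, -7.8125, -5.8125
Numerator Σ_{t=1}^{6}(y_t−ȳ)(y_{t+2}−ȳ) = 47.7572
Denominator Σ(y_t−ȳ)² = 378.2488
r_2 = 47.7572 / 378.2488 = 0.126

0.126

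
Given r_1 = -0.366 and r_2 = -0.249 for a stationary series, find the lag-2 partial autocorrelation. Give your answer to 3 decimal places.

-0.442

φ_{22} = (r_2 − r_1²) / (1 − r_1²)
r_1² = (-0.366)² = 0.133956
Numerator = -0.249 − 0.1340 = -0.3830; denominator = 1 − 0.1340 = 0.8660
φ_{22} = -0.3830 / 0.8660 = -0.442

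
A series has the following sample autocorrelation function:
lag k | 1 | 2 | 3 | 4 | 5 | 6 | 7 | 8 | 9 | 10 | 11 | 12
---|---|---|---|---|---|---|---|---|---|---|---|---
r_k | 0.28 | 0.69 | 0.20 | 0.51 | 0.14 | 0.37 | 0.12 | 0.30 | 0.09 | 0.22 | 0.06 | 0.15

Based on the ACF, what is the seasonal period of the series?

2

The largest autocorrelation is r_2 = 0.69, with weaker echoes at lags 4 (0.51), 6 (0.37) and 8 (0.30); the remaining lags stay at or below 0.28.
The dominant spike at lag 2 indicates a seasonal period of 2.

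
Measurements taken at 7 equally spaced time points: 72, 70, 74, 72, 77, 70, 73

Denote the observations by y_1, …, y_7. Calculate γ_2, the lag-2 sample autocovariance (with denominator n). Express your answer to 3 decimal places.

Mean ȳ = (72 + 70 + 74 + 72 + 77 + 70 + 73)/7 = 72.5714
Deviations: -0.5714, -2.5714, 1.4286, -0.5714, 4.4286, -2.5714, 0.4286
Σ_{t=1}^{5}(y_t−ȳ)(y_{t+2}−ȳ) = 10.3469
γ_2 = 10.3469 / 7 = 1.478

1.478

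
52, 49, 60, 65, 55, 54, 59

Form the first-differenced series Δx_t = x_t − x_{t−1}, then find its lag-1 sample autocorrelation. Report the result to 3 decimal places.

-0.111

First differences Δx: -3, 11, 5, -10, -1, 5
Mean of differences = 1.1667
Numerator Σ(Δx_t−Δx̄)(Δx_{t+1}−Δx̄) = -30.1944
Denominator Σ(Δx_t−Δx̄)² = 272.8333
r_1(Δx) = -30.1944 / 272.8333 = -0.111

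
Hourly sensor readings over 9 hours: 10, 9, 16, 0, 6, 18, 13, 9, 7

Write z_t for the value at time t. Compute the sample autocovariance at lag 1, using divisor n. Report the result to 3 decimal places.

-3.759

Mean z̄ = (10 + 9 + 16 + 0 + 6 + 18 + 13 + 9 + 7)/9 = 9.7778
Σ_{t=1}^{8}(z_t−z̄)(z_{t+1}−z̄) = -33.8272
γ_1 = -33.8272 / 9 = -3.759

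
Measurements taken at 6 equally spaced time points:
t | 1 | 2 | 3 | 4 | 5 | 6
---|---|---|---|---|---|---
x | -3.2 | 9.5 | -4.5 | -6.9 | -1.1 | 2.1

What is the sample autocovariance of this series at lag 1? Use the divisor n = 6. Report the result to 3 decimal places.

-6.556

Mean x̄ = (-3.2 + 9.5 − 4.5 − 6.9 − 1.1 + 2.1)/6 = -0.6833
Σ_{t=1}^{5}(x_t−x̄)(x_{t+1}−x̄) = -39.3369
γ_1 = -39.3369 / 6 = -6.556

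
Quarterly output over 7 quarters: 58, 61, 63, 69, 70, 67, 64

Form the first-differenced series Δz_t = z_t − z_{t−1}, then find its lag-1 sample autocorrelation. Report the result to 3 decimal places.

First differences Δz: 3, 2, 6, 1, -3, -3
Mean of differences = 1.0000
Numerator Σ(Δz_t−Δz̄)(Δz_{t+1}−Δz̄) = 23.0000
Denominator Σ(Δz_t−Δz̄)² = 62.0000
r_1(Δz) = 23.0000 / 62.0000 = 0.371

0.371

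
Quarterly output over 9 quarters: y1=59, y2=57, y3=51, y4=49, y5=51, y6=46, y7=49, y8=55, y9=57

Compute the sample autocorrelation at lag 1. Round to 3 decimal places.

Mean ȳ = (59 + 57 + 51 + 49 + 51 + 46 + 49 + 55 + 57)/9 = 52.6667
Numerator Σ_{t=1}^{8}(y_t−ȳ)(y_{t+1}−ȳ) = 69.5556
Denominator Σ(y_t−ȳ)² = 160.0000
r_1 = 69.5556 / 160.0000 = 0.435

0.435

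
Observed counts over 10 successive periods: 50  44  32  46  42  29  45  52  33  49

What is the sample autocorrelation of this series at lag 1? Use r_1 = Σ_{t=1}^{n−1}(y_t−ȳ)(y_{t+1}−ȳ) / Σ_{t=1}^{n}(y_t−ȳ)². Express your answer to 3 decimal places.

-0.344

Mean ȳ = (50 + 44 + 32 + 46 + 42 + 29 + 45 + 52 + 33 + 49)/10 = 42.2000
Numerator Σ_{t=1}^{9}(y_t−ȳ)(y_{t+1}−ȳ) = -203.4400
Denominator Σ(y_t−ȳ)² = 591.6000
r_1 = -203.4400 / 591.6000 = -0.344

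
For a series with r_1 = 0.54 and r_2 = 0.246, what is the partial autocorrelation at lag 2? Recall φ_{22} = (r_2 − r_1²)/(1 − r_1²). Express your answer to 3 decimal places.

φ_{22} = (r_2 − r_1²) / (1 − r_1²)
r_1² = (0.54)² = 0.2916
Numerator = 0.246 − 0.2916 = -0.0456; denominator = 1 − 0.2916 = 0.7084
φ_{22} = -0.0456 / 0.7084 = -0.064

-0.064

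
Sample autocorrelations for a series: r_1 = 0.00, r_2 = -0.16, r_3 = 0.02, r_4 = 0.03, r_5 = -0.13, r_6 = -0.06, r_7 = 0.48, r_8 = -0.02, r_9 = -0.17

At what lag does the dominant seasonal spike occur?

The largest autocorrelation is r_7 = 0.48; the remaining lags stay at or below 0.03.
The dominant spike at lag 7 indicates a seasonal period of 7.

7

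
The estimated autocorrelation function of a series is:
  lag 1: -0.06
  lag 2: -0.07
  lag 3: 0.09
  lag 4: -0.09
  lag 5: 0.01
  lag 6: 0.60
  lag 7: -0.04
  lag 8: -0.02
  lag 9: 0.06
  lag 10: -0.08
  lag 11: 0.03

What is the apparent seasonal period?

6

The largest autocorrelation is r_6 = 0.60; the remaining lags stay at or below 0.09.
The dominant spike at lag 6 indicates a seasonal period of 6.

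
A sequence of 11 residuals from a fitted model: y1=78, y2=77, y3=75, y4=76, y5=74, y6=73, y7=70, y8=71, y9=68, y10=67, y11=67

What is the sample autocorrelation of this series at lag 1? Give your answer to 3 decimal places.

0.715

Mean ȳ = (78 + 77 + 75 + 76 + 74 + 73 + 70 + 71 + 68 + 67 + 67)/11 = 72.3636
Numerator Σ_{t=1}^{10}(y_t−ȳ)(y_{t+1}−ȳ) = 114.7769
Denominator Σ(y_t−ȳ)² = 160.5455
r_1 = 114.7769 / 160.5455 = 0.715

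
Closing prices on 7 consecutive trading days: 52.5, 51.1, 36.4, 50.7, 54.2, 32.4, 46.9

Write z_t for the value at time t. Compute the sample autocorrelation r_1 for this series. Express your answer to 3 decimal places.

-0.333

Mean z̄ = (52.5 + 51.1 + 36.4 + 50.7 + 54.2 + 32.4 + 46.9)/7 = 46.3143
Σ(z_t−z̄)(z_{t+1}−z̄) = (29.6031) + (-47.4469) + (-43.4812) + (34.5845) + (-109.7241) + (-8.1498) = -144.6145
Denominator Σ(z_t−z̄)² = 434.8286
r_1 = -144.6145 / 434.8286 = -0.333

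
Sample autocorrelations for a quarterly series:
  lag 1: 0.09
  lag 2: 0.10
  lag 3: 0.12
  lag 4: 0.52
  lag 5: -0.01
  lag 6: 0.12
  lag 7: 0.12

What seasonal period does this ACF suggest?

The largest autocorrelation is r_4 = 0.52; the remaining lags stay at or below 0.12.
The dominant spike at lag 4 indicates a seasonal period of 4.

4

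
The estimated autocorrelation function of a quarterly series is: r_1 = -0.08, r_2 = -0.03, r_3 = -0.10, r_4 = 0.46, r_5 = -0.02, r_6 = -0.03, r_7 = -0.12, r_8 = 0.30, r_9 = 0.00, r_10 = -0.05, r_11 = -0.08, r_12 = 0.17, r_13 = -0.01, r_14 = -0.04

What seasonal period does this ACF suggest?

The largest autocorrelation is r_4 = 0.46, with weaker echoes at lags 8 (0.30) and 12 (0.17); the remaining lags stay at or below 0.00.
The dominant spike at lag 4 indicates a seasonal period of 4.

4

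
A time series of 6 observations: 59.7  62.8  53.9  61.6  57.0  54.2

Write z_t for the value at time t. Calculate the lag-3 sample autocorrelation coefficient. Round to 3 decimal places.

Mean z̄ = (59.7 + 62.8 + 53.9 + 61.6 + 57.0 + 54.2)/6 = 58.2000
Deviations from mean: 1.5000, 4.6000, -4.3000, 3.4000, -1.2000, -4.0000
Numerator Σ_{t=1}^{3}(z_t−z̄)(z_{t+3}−z̄) = 16.7800
Denominator Σ(z_t−z̄)² = 70.9000
r_3 = 16.7800 / 70.9000 = 0.237

0.237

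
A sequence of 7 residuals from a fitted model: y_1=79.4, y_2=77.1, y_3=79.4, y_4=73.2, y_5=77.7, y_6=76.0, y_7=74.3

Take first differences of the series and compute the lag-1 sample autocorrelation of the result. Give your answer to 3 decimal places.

-0.762

First differences Δy: -2.3, 2.3, -6.2, 4.5, -1.7, -1.7
Mean of differences = -0.8500
Numerator Σ(Δy_t−Δȳ)(Δy_{t+1}−Δȳ) = -53.8675
Denominator Σ(Δy_t−Δȳ)² = 70.7150
r_1(Δy) = -53.8675 / 70.7150 = -0.762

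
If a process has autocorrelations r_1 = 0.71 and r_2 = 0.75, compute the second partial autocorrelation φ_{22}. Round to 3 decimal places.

0.496

φ_{22} = (r_2 − r_1²) / (1 − r_1²)
r_1² = (0.71)² = 0.5041
Numerator = 0.75 − 0.5041 = 0.2459; denominator = 1 − 0.5041 = 0.4959
φ_{22} = 0.2459 / 0.4959 = 0.496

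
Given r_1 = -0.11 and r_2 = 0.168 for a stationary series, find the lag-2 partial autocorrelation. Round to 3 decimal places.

0.158

φ_{22} = (r_2 − r_1²) / (1 − r_1²)
r_1² = (-0.11)² = 0.0121
Numerator = 0.168 − 0.0121 = 0.1559; denominator = 1 − 0.0121 = 0.9879
φ_{22} = 0.1559 / 0.9879 = 0.158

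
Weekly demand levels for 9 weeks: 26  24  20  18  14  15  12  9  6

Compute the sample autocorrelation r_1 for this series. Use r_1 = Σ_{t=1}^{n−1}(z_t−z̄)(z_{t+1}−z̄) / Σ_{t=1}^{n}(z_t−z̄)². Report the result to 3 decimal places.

Mean z̄ = (26 + 24 + 20 + 18 + 14 + 15 + 12 + 9 + 6)/9 = 16.0000
Numerator Σ_{t=1}^{8}(z_t−z̄)(z_{t+1}−z̄) = 220.0000
Denominator Σ(z_t−z̄)² = 354.0000
r_1 = 220.0000 / 354.0000 = 0.621

0.621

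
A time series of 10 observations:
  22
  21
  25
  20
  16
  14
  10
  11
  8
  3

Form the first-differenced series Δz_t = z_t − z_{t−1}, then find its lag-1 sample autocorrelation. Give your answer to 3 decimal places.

First differences Δz: -1, 4, -5, -4, -2, -4, 1, -3, -5
Mean of differences = -2.1111
Numerator Σ(Δz_t−Δz̄)(Δz_{t+1}−Δz̄) = -11.9012
Denominator Σ(Δz_t−Δz̄)² = 72.8889
r_1(Δz) = -11.9012 / 72.8889 = -0.163

-0.163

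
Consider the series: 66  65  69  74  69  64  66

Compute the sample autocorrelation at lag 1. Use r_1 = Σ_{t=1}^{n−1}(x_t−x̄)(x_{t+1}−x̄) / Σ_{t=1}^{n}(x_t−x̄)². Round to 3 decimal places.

Mean x̄ = (66 + 65 + 69 + 74 + 69 + 64 + 66)/7 = 67.5714
Σ(x_t−x̄)(x_{t+1}−x̄) = (4.0408) + (-3.6735) + (9.1837) + (9.1837) + (-5.1020) + (5.6122) = 19.2449
Denominator Σ(x_t−x̄)² = 69.7143
r_1 = 19.2449 / 69.7143 = 0.276

0.276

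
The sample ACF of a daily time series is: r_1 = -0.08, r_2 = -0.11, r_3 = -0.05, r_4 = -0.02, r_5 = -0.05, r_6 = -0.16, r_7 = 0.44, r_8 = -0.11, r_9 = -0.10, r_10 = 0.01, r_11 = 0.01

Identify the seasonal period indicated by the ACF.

7

The largest autocorrelation is r_7 = 0.44; the remaining lags stay at or below 0.01.
The dominant spike at lag 7 indicates a seasonal period of 7.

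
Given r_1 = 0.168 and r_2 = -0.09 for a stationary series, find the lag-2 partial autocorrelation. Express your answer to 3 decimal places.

φ_{22} = (r_2 − r_1²) / (1 − r_1²)
r_1² = (0.168)² = 0.028224
Numerator = -0.09 − 0.0282 = -0.1182; denominator = 1 − 0.0282 = 0.9718
φ_{22} = -0.1182 / 0.9718 = -0.122

-0.122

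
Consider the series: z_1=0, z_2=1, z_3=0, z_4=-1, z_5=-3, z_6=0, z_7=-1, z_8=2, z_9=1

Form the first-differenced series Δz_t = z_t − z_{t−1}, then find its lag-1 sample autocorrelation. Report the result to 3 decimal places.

-0.489

First differences Δz: 1, -1, -1, -2, 3, -1, 3, -1
Mean of differences = 0.1250
Numerator Σ(Δz_t−Δz̄)(Δz_{t+1}−Δz̄) = -13.1406
Denominator Σ(Δz_t−Δz̄)² = 26.8750
r_1(Δz) = -13.1406 / 26.8750 = -0.489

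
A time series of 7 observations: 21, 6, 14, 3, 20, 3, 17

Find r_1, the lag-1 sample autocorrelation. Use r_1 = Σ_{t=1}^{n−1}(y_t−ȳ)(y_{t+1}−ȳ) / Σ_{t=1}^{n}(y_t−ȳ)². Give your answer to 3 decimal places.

-0.734

Mean ȳ = (21 + 6 + 14 + 3 + 20 + 3 + 17)/7 = 12.0000
Numerator Σ_{t=1}^{6}(y_t−ȳ)(y_{t+1}−ȳ) = -273.0000
Denominator Σ(y_t−ȳ)² = 372.0000
r_1 = -273.0000 / 372.0000 = -0.734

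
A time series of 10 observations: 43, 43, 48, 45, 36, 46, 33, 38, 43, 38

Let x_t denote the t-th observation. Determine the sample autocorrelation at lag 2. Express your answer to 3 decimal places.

0.119

Mean x̄ = (43 + 43 + 48 + 45 + 36 + 46 + 33 + 38 + 43 + 38)/10 = 41.3000
Numerator Σ_{t=1}^{8}(x_t−x̄)(x_{t+2}−x̄) = 24.8200
Denominator Σ(x_t−x̄)² = 208.1000
r_2 = 24.8200 / 208.1000 = 0.119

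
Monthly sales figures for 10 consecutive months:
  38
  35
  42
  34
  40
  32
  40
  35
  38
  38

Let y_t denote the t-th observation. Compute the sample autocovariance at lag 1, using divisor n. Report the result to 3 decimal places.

-7.304

Mean ȳ = (38 + 35 + 42 + 34 + 40 + 32 + 40 + 35 + 38 + 38)/10 = 37.2000
Σ_{t=1}^{9}(y_t−ȳ)(y_{t+1}−ȳ) = -73.0400
γ_1 = -73.0400 / 10 = -7.304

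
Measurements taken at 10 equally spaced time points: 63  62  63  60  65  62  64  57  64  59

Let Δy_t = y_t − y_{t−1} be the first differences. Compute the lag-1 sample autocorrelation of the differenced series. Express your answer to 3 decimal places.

First differences Δy: -1, 1, -3, 5, -3, 2, -7, 7, -5
Mean of differences = -0.4444
Numerator Σ(Δy_t−Δȳ)(Δy_{t+1}−Δȳ) = -137.3086
Denominator Σ(Δy_t−Δȳ)² = 170.2222
r_1(Δy) = -137.3086 / 170.2222 = -0.807

-0.807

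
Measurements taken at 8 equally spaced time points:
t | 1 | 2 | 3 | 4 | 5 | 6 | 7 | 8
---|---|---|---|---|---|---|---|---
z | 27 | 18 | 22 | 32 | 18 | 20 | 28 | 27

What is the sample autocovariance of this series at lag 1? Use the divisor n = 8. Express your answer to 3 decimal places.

-6.250

Mean z̄ = (27 + 18 + 22 + 32 + 18 + 20 + 28 + 27)/8 = 24.0000
Deviations: 3.0000, -6.0000, -2.0000, 8.0000, -6.0000, -4.0000, 4.0000, 3.0000
Σ_{t=1}^{7}(z_t−z̄)(z_{t+1}−z̄) = -50.0000
γ_1 = -50.0000 / 8 = -6.250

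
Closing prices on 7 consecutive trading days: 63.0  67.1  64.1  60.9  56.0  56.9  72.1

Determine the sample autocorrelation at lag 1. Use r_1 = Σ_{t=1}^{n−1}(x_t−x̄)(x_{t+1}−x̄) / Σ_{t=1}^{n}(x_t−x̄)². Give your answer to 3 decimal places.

Mean x̄ = (63.0 + 67.1 + 64.1 + 60.9 + 56.0 + 56.9 + 72.1)/7 = 62.8714
Deviations from mean: 0.1286, 4.2286, 1.2286, -1.9714, -6.8714, -5.9714, 9.2286
Numerator Σ_{t=1}^{6}(x_t−x̄)(x_{t+1}−x̄) = 2.7878
Denominator Σ(x_t−x̄)² = 191.3343
r_1 = 2.7878 / 191.3343 = 0.015

0.015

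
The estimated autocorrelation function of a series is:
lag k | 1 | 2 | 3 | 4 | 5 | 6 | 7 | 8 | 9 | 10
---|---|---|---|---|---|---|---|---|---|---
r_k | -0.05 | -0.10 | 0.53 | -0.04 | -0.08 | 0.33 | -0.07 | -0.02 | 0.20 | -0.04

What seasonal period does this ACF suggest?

3

The largest autocorrelation is r_3 = 0.53, with weaker echoes at lags 6 (0.33) and 9 (0.20); the remaining lags stay at or below -0.02.
The dominant spike at lag 3 indicates a seasonal period of 3.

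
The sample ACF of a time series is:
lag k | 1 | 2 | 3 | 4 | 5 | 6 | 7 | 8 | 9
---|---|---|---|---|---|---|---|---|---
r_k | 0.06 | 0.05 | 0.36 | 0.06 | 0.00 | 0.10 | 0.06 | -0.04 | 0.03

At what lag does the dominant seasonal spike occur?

3

The largest autocorrelation is r_3 = 0.36; the remaining lags stay at or below 0.10.
The dominant spike at lag 3 indicates a seasonal period of 3.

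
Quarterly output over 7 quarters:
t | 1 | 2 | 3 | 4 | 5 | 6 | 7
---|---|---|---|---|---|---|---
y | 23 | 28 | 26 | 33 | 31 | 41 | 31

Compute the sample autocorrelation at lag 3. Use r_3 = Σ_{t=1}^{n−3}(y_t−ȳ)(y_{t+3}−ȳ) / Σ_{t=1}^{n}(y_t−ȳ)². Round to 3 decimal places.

-0.330

Mean ȳ = (23 + 28 + 26 + 33 + 31 + 41 + 31)/7 = 30.4286
Deviations from mean: -7.4286, -2.4286, -4.4286, 2.5714, 0.5714, 10.5714, 0.5714
Numerator Σ_{t=1}^{4}(y_t−ȳ)(y_{t+3}−ȳ) = -65.8367
Denominator Σ(y_t−ȳ)² = 199.7143
r_3 = -65.8367 / 199.7143 = -0.330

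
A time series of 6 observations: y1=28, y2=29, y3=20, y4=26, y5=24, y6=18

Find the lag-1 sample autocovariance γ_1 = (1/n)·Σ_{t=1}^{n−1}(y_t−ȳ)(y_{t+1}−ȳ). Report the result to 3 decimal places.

Mean ȳ = (28 + 29 + 20 + 26 + 24 + 18)/6 = 24.1667
Deviations: 3.8333, 4.8333, -4.1667, 1.8333, -0.1667, -6.1667
Σ_{t=1}^{5}(y_t−ȳ)(y_{t+1}−ȳ) = -8.5278
γ_1 = -8.5278 / 6 = -1.421

-1.421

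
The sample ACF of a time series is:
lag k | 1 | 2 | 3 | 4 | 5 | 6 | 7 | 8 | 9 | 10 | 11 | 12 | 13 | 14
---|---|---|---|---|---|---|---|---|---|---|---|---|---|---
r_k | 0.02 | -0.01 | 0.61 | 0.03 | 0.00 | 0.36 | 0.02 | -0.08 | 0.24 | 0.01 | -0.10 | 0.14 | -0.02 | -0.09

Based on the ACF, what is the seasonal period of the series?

The largest autocorrelation is r_3 = 0.61, with weaker echoes at lags 6 (0.36) and 9 (0.24); the remaining lags stay at or below 0.14.
The dominant spike at lag 3 indicates a seasonal period of 3.

3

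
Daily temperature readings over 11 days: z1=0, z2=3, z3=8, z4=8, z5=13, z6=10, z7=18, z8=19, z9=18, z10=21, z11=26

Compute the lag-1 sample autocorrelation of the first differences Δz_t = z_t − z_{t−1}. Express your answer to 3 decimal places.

-0.583

First differences Δz: 3, 5, 0, 5, -3, 8, 1, -1, 3, 5
Mean of differences = 2.6000
Numerator Σ(Δz_t−Δz̄)(Δz_{t+1}−Δz̄) = -58.5600
Denominator Σ(Δz_t−Δz̄)² = 100.4000
r_1(Δz) = -58.5600 / 100.4000 = -0.583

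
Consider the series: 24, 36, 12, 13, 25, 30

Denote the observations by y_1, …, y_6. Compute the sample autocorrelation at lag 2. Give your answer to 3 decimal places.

-0.510

Mean ȳ = (24 + 36 + 12 + 13 + 25 + 30)/6 = 23.3333
Deviations from mean: 0.6667, 12.6667, -11.3333, -10.3333, 1.6667, 6.6667
Σ(y_t−ȳ)(y_{t+2}−ȳ) = (-7.5556) + (-130.8889) + (-18.8889) + (-68.8889) = -226.2222
Denominator Σ(y_t−ȳ)² = 443.3333
r_2 = -226.2222 / 443.3333 = -0.510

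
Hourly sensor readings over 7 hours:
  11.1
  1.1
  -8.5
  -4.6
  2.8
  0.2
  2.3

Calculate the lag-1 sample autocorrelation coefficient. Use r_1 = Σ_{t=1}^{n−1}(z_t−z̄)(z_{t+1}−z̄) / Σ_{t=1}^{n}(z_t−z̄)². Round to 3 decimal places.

Mean z̄ = (11.1 + 1.1 − 8.5 − 4.6 + 2.8 + 0.2 + 2.3)/7 = 0.6286
Σ(z_t−z̄)(z_{t+1}−z̄) = (4.9365) + (-4.3035) + (47.7294) + (-11.3535) + (-0.9306) + (-0.7163) = 35.3620
Denominator Σ(z_t−z̄)² = 228.2343
r_1 = 35.3620 / 228.2343 = 0.155

0.155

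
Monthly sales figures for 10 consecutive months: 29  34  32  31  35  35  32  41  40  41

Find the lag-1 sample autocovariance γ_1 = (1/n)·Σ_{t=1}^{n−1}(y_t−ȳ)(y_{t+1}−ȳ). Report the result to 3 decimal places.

6.300

Mean ȳ = (29 + 34 + 32 + 31 + 35 + 35 + 32 + 41 + 40 + 41)/10 = 35.0000
Σ_{t=1}^{9}(y_t−ȳ)(y_{t+1}−ȳ) = 63.0000
γ_1 = 63.0000 / 10 = 6.300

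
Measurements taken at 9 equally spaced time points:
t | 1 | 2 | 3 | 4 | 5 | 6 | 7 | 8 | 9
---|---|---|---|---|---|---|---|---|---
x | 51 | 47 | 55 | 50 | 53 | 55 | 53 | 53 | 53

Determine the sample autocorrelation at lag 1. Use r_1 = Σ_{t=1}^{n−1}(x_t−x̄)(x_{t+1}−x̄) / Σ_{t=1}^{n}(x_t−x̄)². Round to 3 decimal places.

-0.204

Mean x̄ = (51 + 47 + 55 + 50 + 53 + 55 + 53 + 53 + 53)/9 = 52.2222
Numerator Σ_{t=1}^{8}(x_t−x̄)(x_{t+1}−x̄) = -10.4938
Denominator Σ(x_t−x̄)² = 51.5556
r_1 = -10.4938 / 51.5556 = -0.204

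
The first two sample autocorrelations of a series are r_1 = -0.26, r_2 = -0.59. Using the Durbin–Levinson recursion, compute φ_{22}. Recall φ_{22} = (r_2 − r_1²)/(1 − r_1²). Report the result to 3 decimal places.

φ_{22} = (r_2 − r_1²) / (1 − r_1²)
r_1² = (-0.26)² = 0.0676
Numerator = -0.59 − 0.0676 = -0.6576; denominator = 1 − 0.0676 = 0.9324
φ_{22} = -0.6576 / 0.9324 = -0.705

-0.705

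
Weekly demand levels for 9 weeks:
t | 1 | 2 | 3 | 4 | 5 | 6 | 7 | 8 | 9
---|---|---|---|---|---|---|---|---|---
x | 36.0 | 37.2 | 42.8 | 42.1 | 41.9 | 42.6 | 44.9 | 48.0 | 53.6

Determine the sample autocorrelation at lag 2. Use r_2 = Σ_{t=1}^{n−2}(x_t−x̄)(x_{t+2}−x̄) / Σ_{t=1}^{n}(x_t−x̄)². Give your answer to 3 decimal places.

Mean x̄ = (36.0 + 37.2 + 42.8 + 42.1 + 41.9 + 42.6 + 44.9 + 48.0 + 53.6)/9 = 43.2333
Σ(x_t−x̄)(x_{t+2}−x̄) = (3.1344) + (6.8378) + (0.5778) + (0.7178) + (-2.2222) + (-3.0189) + (17.2778) = 23.3044
Denominator Σ(x_t−x̄)² = 225.3400
r_2 = 23.3044 / 225.3400 = 0.103

0.103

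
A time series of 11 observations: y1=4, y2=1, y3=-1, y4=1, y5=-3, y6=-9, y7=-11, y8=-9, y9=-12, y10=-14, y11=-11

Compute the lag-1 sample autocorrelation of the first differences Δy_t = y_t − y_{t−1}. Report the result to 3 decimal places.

-0.062

First differences Δy: -3, -2, 2, -4, -6, -2, 2, -3, -2, 3
Mean of differences = -1.5000
Numerator Σ(Δy_t−Δȳ)(Δy_{t+1}−Δȳ) = -4.7500
Denominator Σ(Δy_t−Δȳ)² = 76.5000
r_1(Δy) = -4.7500 / 76.5000 = -0.062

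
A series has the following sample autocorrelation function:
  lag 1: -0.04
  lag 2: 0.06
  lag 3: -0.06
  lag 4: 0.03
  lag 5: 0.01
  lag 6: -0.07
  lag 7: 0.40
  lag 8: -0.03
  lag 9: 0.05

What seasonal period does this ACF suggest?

The largest autocorrelation is r_7 = 0.40; the remaining lags stay at or below 0.06.
The dominant spike at lag 7 indicates a seasonal period of 7.

7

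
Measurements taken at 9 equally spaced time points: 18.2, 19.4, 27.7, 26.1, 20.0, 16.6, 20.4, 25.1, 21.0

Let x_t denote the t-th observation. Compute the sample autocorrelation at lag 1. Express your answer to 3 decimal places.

Mean x̄ = (18.2 + 19.4 + 27.7 + 26.1 + 20.0 + 16.6 + 20.4 + 25.1 + 21.0)/9 = 21.6111
Numerator Σ_{t=1}^{8}(x_t−x̄)(x_{t+1}−x̄) = 21.9643
Denominator Σ(x_t−x̄)² = 115.4689
r_1 = 21.9643 / 115.4689 = 0.190

0.190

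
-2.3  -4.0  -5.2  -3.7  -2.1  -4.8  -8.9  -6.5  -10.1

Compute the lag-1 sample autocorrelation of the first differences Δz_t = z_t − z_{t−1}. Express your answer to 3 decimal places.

-0.281

First differences Δz: -1.7, -1.2, 1.5, 1.6, -2.7, -4.1, 2.4, -3.6
Mean of differences = -0.9750
Numerator Σ(Δz_t−Δz̄)(Δz_{t+1}−Δz̄) = -12.4781
Denominator Σ(Δz_t−Δz̄)² = 44.3550
r_1(Δz) = -12.4781 / 44.3550 = -0.281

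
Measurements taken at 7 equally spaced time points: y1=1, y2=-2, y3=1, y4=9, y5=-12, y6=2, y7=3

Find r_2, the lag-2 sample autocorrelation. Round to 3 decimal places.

Mean ȳ = (1 − 2 + 1 + 9 − 12 + 2 + 3)/7 = 0.2857
Deviations from mean: 0.7143, -2.2857, 0.7143, 8.7143, -12.2857, 1.7143, 2.7143
Numerator Σ_{t=1}^{5}(y_t−ȳ)(y_{t+2}−ȳ) = -46.5918
Denominator Σ(y_t−ȳ)² = 243.4286
r_2 = -46.5918 / 243.4286 = -0.191

-0.191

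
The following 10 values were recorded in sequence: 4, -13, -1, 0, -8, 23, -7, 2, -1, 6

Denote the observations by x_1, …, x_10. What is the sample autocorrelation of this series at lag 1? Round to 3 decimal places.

Mean x̄ = (4 − 13 − 1 + 0 − 8 + 23 − 7 + 2 − 1 + 6)/10 = 0.5000
Numerator Σ_{t=1}^{9}(x_t−x̄)(x_{t+1}−x̄) = -403.7500
Denominator Σ(x_t−x̄)² = 866.5000
r_1 = -403.7500 / 866.5000 = -0.466

-0.466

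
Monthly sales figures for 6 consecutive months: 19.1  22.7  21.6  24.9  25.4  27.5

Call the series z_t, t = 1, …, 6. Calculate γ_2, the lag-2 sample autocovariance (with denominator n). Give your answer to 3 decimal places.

Mean z̄ = (19.1 + 22.7 + 21.6 + 24.9 + 25.4 + 27.5)/6 = 23.5333
Deviations: -4.4333, -0.8333, -1.9333, 1.3667, 1.8667, 3.9667
Σ_{t=1}^{4}(z_t−z̄)(z_{t+2}−z̄) = 9.2444
γ_2 = 9.2444 / 6 = 1.541

1.541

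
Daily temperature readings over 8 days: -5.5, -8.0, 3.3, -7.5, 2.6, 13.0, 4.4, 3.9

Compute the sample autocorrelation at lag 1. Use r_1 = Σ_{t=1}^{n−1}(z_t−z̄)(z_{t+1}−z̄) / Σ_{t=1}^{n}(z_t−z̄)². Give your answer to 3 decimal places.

Mean z̄ = (-5.5 − 8.0 + 3.3 − 7.5 + 2.6 + 13.0 + 4.4 + 3.9)/8 = 0.7750
Deviations from mean: -6.2750, -8.7750, 2.5250, -8.2750, 1.8250, 12.2250, 3.6250, 3.1250
Σ(z_t−z̄)(z_{t+1}−z̄) = (55.0631) + (-22.1569) + (-20.8944) + (-15.1019) + (22.3106) + (44.3156) + (11.3281) = 74.8644
Denominator Σ(z_t−z̄)² = 366.9150
r_1 = 74.8644 / 366.9150 = 0.204

0.204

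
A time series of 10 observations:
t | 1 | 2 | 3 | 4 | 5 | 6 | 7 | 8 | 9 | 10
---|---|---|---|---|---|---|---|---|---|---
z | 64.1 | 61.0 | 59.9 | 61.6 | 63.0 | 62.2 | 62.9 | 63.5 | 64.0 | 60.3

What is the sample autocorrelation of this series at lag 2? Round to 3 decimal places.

Mean z̄ = (64.1 + 61.0 + 59.9 + 61.6 + 63.0 + 62.2 + 62.9 + 63.5 + 64.0 + 60.3)/10 = 62.2500
Numerator Σ_{t=1}^{8}(z_t−z̄)(z_{t+2}−z̄) = -6.1400
Denominator Σ(z_t−z̄)² = 20.3450
r_2 = -6.1400 / 20.3450 = -0.302

-0.302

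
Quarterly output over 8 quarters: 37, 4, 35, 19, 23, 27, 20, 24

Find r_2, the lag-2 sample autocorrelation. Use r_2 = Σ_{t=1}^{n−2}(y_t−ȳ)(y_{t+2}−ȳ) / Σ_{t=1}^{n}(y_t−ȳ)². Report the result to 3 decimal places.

0.302

Mean ȳ = (37 + 4 + 35 + 19 + 23 + 27 + 20 + 24)/8 = 23.6250
Deviations from mean: 13.3750, -19.6250, 11.3750, -4.6250, -0.6250, 3.3750, -3.6250, 0.3750
Numerator Σ_{t=1}^{6}(y_t−ȳ)(y_{t+2}−ȳ) = 223.7188
Denominator Σ(y_t−ȳ)² = 739.8750
r_2 = 223.7188 / 739.8750 = 0.302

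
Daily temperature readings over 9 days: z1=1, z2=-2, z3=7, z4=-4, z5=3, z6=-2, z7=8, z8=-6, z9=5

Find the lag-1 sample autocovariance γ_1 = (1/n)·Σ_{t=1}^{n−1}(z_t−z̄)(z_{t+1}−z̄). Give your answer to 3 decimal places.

Mean z̄ = (1 − 2 + 7 − 4 + 3 − 2 + 8 − 6 + 5)/9 = 1.1111
Σ_{t=1}^{8}(z_t−z̄)(z_{t+1}−z̄) = -161.6790
γ_1 = -161.6790 / 9 = -17.964

-17.964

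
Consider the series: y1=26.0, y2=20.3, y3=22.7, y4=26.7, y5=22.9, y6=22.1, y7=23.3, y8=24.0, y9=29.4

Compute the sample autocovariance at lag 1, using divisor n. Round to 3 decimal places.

Mean ȳ = (26.0 + 20.3 + 22.7 + 26.7 + 22.9 + 22.1 + 23.3 + 24.0 + 29.4)/9 = 24.1556
Σ_{t=1}^{8}(y_t−ȳ)(y_{t+1}−ȳ) = -4.7409
γ_1 = -4.7409 / 9 = -0.527

-0.527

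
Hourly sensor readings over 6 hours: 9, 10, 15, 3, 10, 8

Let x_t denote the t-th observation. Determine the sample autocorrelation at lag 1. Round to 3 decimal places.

Mean x̄ = (9 + 10 + 15 + 3 + 10 + 8)/6 = 9.1667
Deviations from mean: -0.1667, 0.8333, 5.8333, -6.1667, 0.8333, -1.1667
Numerator Σ_{t=1}^{5}(x_t−x̄)(x_{t+1}−x̄) = -37.3611
Denominator Σ(x_t−x̄)² = 74.8333
r_1 = -37.3611 / 74.8333 = -0.499

-0.499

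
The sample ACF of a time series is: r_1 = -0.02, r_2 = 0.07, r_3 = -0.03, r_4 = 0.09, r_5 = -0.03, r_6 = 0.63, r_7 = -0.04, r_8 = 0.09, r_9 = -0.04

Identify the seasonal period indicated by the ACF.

6

The largest autocorrelation is r_6 = 0.63; the remaining lags stay at or below 0.09.
The dominant spike at lag 6 indicates a seasonal period of 6.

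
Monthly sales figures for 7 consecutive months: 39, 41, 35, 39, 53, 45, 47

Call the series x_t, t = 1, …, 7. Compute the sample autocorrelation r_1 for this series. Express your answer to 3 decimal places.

Mean x̄ = (39 + 41 + 35 + 39 + 53 + 45 + 47)/7 = 42.7143
Deviations from mean: -3.7143, -1.7143, -7.7143, -3.7143, 10.2857, 2.2857, 4.2857
Numerator Σ_{t=1}^{6}(x_t−x̄)(x_{t+1}−x̄) = 43.3469
Denominator Σ(x_t−x̄)² = 219.4286
r_1 = 43.3469 / 219.4286 = 0.198

0.198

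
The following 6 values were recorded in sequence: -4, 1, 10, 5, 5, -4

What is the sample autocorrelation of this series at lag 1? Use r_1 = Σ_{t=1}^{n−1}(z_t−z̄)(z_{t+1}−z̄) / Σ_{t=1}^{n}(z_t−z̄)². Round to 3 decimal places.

Mean z̄ = (-4 + 1 + 10 + 5 + 5 − 4)/6 = 2.1667
Σ(z_t−z̄)(z_{t+1}−z̄) = (7.1944) + (-9.1389) + (22.1944) + (8.0278) + (-17.4722) = 10.8056
Denominator Σ(z_t−z̄)² = 154.8333
r_1 = 10.8056 / 154.8333 = 0.070

0.070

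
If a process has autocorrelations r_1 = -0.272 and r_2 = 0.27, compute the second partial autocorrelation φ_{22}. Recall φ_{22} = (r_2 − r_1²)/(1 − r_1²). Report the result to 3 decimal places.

0.212

φ_{22} = (r_2 − r_1²) / (1 − r_1²)
r_1² = (-0.272)² = 0.073984
Numerator = 0.27 − 0.0740 = 0.1960; denominator = 1 − 0.0740 = 0.9260
φ_{22} = 0.1960 / 0.9260 = 0.212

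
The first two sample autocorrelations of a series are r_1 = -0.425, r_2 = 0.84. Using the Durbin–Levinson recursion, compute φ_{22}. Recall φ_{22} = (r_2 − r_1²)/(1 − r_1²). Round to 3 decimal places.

0.805

φ_{22} = (r_2 − r_1²) / (1 − r_1²)
r_1² = (-0.425)² = 0.180625
Numerator = 0.84 − 0.1806 = 0.6594; denominator = 1 − 0.1806 = 0.8194
φ_{22} = 0.6594 / 0.8194 = 0.805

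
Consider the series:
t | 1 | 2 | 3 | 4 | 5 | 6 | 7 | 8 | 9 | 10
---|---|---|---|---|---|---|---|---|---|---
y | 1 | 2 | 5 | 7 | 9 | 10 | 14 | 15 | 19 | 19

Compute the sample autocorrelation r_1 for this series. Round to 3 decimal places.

Mean ȳ = (1 + 2 + 5 + 7 + 9 + 10 + 14 + 15 + 19 + 19)/10 = 10.1000
Numerator Σ_{t=1}^{9}(y_t−ȳ)(y_{t+1}−ȳ) = 275.8900
Denominator Σ(y_t−ȳ)² = 382.9000
r_1 = 275.8900 / 382.9000 = 0.721

0.721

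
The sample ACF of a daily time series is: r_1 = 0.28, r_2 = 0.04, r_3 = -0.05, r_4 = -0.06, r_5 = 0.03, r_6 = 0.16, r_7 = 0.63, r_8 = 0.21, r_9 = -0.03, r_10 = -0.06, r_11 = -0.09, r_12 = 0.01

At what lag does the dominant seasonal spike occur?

The largest autocorrelation is r_7 = 0.63; the remaining lags stay at or below 0.28. The elevated value at lag 1 (0.28), dropping to 0.04 at lag 2, reflects decaying short-term dependence rather than seasonality.
The dominant spike at lag 7 indicates a seasonal period of 7.

7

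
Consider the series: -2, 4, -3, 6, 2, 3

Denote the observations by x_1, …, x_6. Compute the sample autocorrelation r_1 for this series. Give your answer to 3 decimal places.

-0.616

Mean x̄ = (-2 + 4 − 3 + 6 + 2 + 3)/6 = 1.6667
Σ(x_t−x̄)(x_{t+1}−x̄) = (-8.5556) + (-10.8889) + (-20.2222) + (1.4444) + (0.4444) = -37.7778
Denominator Σ(x_t−x̄)² = 61.3333
r_1 = -37.7778 / 61.3333 = -0.616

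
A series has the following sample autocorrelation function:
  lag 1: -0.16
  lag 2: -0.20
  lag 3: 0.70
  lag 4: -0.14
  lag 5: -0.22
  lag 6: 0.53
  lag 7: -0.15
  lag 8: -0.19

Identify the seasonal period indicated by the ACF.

The largest autocorrelation is r_3 = 0.70, with a weaker echo at lag 6 (0.53); the remaining lags stay at or below -0.14.
The dominant spike at lag 3 indicates a seasonal period of 3.

3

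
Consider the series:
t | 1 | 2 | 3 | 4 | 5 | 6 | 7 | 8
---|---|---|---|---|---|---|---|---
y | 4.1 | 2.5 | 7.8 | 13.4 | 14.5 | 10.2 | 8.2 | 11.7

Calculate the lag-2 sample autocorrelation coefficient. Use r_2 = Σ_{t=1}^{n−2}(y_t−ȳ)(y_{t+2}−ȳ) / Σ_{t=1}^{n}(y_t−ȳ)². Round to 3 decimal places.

-0.203

Mean ȳ = (4.1 + 2.5 + 7.8 + 13.4 + 14.5 + 10.2 + 8.2 + 11.7)/8 = 9.0500
Σ(y_t−ȳ)(y_{t+2}−ȳ) = (6.1875) + (-28.4925) + (-6.8125) + (5.0025) + (-4.6325) + (3.0475) = -25.7000
Denominator Σ(y_t−ȳ)² = 126.6600
r_2 = -25.7000 / 126.6600 = -0.203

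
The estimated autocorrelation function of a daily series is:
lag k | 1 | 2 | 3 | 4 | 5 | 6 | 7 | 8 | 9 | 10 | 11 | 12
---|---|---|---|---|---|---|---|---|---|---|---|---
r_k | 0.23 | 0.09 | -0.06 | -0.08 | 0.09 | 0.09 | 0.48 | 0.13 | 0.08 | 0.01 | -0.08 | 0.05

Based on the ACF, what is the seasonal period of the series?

The largest autocorrelation is r_7 = 0.48; the remaining lags stay at or below 0.23. The elevated value at lag 1 (0.23), dropping to 0.09 at lag 2, reflects decaying short-term dependence rather than seasonality.
The dominant spike at lag 7 indicates a seasonal period of 7.

7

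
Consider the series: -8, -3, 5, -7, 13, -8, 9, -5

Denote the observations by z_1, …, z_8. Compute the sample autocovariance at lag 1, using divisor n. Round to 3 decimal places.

Mean z̄ = (-8 − 3 + 5 − 7 + 13 − 8 + 9 − 5)/8 = -0.5000
Deviations: -7.5000, -2.5000, 5.5000, -6.5000, 13.5000, -7.5000, 9.5000, -4.5000
Σ_{t=1}^{7}(z_t−z̄)(z_{t+1}−z̄) = -333.7500
γ_1 = -333.7500 / 8 = -41.719

-41.719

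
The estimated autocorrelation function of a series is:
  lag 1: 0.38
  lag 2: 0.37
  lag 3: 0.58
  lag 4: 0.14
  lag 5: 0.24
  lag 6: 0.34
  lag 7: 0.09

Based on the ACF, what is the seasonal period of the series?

3

The largest autocorrelation is r_3 = 0.58; the remaining lags stay at or below 0.38. The elevated value at lag 1 (0.38), dropping to 0.37 at lag 2, reflects decaying short-term dependence rather than seasonality.
The dominant spike at lag 3 indicates a seasonal period of 3.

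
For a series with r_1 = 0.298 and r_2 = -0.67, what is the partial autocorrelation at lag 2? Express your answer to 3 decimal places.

-0.833

φ_{22} = (r_2 − r_1²) / (1 − r_1²)
r_1² = (0.298)² = 0.088804
Numerator = -0.67 − 0.0888 = -0.7588; denominator = 1 − 0.0888 = 0.9112
φ_{22} = -0.7588 / 0.9112 = -0.833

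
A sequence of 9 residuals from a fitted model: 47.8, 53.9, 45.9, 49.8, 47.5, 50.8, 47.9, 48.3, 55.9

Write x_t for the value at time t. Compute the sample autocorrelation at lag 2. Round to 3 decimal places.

0.091

Mean x̄ = (47.8 + 53.9 + 45.9 + 49.8 + 47.5 + 50.8 + 47.9 + 48.3 + 55.9)/9 = 49.7556
Numerator Σ_{t=1}^{7}(x_t−x̄)(x_{t+2}−x̄) = 7.7305
Denominator Σ(x_t−x̄)² = 85.3622
r_2 = 7.7305 / 85.3622 = 0.091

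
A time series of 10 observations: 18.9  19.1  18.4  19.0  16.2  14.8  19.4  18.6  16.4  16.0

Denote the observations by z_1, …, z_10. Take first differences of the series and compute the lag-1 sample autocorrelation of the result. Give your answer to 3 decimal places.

-0.185

First differences Δz: 0.2, -0.7, 0.6, -2.8, -1.4, 4.6, -0.8, -2.2, -0.4
Mean of differences = -0.3222
Numerator Σ(Δz_t−Δz̄)(Δz_{t+1}−Δz̄) = -6.7738
Denominator Σ(Δz_t−Δz̄)² = 36.5556
r_1(Δz) = -6.7738 / 36.5556 = -0.185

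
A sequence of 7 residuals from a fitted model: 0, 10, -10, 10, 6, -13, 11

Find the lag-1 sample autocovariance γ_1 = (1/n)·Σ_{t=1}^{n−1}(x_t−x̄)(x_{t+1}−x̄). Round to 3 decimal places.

-53.000

Mean x̄ = (0 + 10 − 10 + 10 + 6 − 13 + 11)/7 = 2.0000
Σ_{t=1}^{6}(x_t−x̄)(x_{t+1}−x̄) = -371.0000
γ_1 = -371.0000 / 7 = -53.000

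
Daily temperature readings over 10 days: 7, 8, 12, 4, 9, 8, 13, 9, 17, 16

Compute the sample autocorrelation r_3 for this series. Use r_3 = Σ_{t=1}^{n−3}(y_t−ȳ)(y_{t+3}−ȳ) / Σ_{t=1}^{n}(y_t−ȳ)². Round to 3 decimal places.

0.030

Mean ȳ = (7 + 8 + 12 + 4 + 9 + 8 + 13 + 9 + 17 + 16)/10 = 10.3000
Numerator Σ_{t=1}^{7}(y_t−ȳ)(y_{t+3}−ȳ) = 4.5300
Denominator Σ(y_t−ȳ)² = 152.1000
r_3 = 4.5300 / 152.1000 = 0.030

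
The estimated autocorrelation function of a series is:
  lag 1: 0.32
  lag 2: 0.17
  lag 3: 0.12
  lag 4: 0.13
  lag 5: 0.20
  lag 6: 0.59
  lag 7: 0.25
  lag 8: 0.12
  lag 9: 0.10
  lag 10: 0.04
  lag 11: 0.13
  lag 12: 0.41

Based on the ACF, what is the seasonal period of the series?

The largest autocorrelation is r_6 = 0.59, with a weaker echo at lag 12 (0.41); the remaining lags stay at or below 0.32. The elevated value at lag 1 (0.32), dropping to 0.17 at lag 2, reflects decaying short-term dependence rather than seasonality.
The dominant spike at lag 6 indicates a seasonal period of 6.

6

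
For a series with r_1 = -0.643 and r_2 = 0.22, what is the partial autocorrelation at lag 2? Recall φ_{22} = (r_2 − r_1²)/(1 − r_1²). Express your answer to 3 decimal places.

-0.330

φ_{22} = (r_2 − r_1²) / (1 − r_1²)
r_1² = (-0.643)² = 0.413449
Numerator = 0.22 − 0.4134 = -0.1934; denominator = 1 − 0.4134 = 0.5866
φ_{22} = -0.1934 / 0.5866 = -0.330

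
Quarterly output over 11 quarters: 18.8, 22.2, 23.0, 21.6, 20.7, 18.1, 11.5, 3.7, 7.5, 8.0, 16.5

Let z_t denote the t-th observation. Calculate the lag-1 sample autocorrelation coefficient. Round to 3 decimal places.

0.756

Mean z̄ = (18.8 + 22.2 + 23.0 + 21.6 + 20.7 + 18.1 + 11.5 + 3.7 + 7.5 + 8.0 + 16.5)/11 = 15.6000
Numerator Σ_{t=1}^{10}(z_t−z̄)(z_{t+1}−z̄) = 347.3600
Denominator Σ(z_t−z̄)² = 459.4200
r_1 = 347.3600 / 459.4200 = 0.756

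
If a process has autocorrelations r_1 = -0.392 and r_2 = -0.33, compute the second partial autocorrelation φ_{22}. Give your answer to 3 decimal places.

-0.571

φ_{22} = (r_2 − r_1²) / (1 − r_1²)
r_1² = (-0.392)² = 0.153664
Numerator = -0.33 − 0.1537 = -0.4837; denominator = 1 − 0.1537 = 0.8463
φ_{22} = -0.4837 / 0.8463 = -0.571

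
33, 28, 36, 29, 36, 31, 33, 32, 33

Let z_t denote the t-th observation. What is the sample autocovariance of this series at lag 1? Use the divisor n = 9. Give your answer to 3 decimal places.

-5.494

Mean z̄ = (33 + 28 + 36 + 29 + 36 + 31 + 33 + 32 + 33)/9 = 32.3333
Σ_{t=1}^{8}(z_t−z̄)(z_{t+1}−z̄) = -49.4444
γ_1 = -49.4444 / 9 = -5.494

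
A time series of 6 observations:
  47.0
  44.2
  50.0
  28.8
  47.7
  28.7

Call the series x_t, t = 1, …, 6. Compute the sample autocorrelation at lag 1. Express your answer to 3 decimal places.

Mean x̄ = (47.0 + 44.2 + 50.0 + 28.8 + 47.7 + 28.7)/6 = 41.0667
Deviations from mean: 5.9333, 3.1333, 8.9333, -12.2667, 6.6333, -12.3667
Numerator Σ_{t=1}^{5}(x_t−x̄)(x_{t+1}−x̄) = -226.4011
Denominator Σ(x_t−x̄)² = 472.2333
r_1 = -226.4011 / 472.2333 = -0.479

-0.479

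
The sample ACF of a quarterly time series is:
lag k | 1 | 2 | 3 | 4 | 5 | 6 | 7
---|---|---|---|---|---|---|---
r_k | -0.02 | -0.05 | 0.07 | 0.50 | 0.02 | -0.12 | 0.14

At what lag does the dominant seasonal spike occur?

4

The largest autocorrelation is r_4 = 0.50; the remaining lags stay at or below 0.14.
The dominant spike at lag 4 indicates a seasonal period of 4.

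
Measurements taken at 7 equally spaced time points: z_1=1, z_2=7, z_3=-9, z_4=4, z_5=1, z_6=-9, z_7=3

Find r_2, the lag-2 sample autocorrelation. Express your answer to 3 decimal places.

Mean z̄ = (1 + 7 − 9 + 4 + 1 − 9 + 3)/7 = -0.2857
Deviations from mean: 1.2857, 7.2857, -8.7143, 4.2857, 1.2857, -8.7143, 3.2857
Σ(z_t−z̄)(z_{t+2}−z̄) = (-11.2041) + (31.2245) + (-11.2041) + (-37.3469) + (4.2245) = -24.3061
Denominator Σ(z_t−z̄)² = 237.4286
r_2 = -24.3061 / 237.4286 = -0.102

-0.102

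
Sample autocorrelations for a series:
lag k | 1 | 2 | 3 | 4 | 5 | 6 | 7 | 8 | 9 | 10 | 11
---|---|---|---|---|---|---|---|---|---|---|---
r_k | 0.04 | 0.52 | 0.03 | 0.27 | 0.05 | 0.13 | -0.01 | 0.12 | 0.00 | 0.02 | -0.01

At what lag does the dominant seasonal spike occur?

The largest autocorrelation is r_2 = 0.52, with a weaker echo at lag 4 (0.27); the remaining lags stay at or below 0.13.
The dominant spike at lag 2 indicates a seasonal period of 2.

2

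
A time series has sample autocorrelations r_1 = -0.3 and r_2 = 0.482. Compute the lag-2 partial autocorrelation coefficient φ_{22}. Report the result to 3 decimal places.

0.431

φ_{22} = (r_2 − r_1²) / (1 − r_1²)
r_1² = (-0.3)² = 0.09
Numerator = 0.482 − 0.0900 = 0.3920; denominator = 1 − 0.0900 = 0.9100
φ_{22} = 0.3920 / 0.9100 = 0.431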